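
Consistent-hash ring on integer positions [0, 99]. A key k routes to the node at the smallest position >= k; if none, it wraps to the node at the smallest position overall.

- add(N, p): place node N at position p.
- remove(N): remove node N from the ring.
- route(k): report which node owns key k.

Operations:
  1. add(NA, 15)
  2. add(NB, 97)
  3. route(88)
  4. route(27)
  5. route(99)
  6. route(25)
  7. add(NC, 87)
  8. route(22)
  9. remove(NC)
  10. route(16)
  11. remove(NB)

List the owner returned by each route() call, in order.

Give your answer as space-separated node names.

Op 1: add NA@15 -> ring=[15:NA]
Op 2: add NB@97 -> ring=[15:NA,97:NB]
Op 3: route key 88: smallest pos >= 88 is 97 -> NB
Op 4: route key 27: smallest pos >= 27 is 97 -> NB
Op 5: route key 99: none >= 99, wrap to smallest pos 15 -> NA
Op 6: route key 25: smallest pos >= 25 is 97 -> NB
Op 7: add NC@87 -> ring=[15:NA,87:NC,97:NB]
Op 8: route key 22: smallest pos >= 22 is 87 -> NC
Op 9: remove NC -> ring=[15:NA,97:NB]
Op 10: route key 16: smallest pos >= 16 is 97 -> NB
Op 11: remove NB -> ring=[15:NA]

Answer: NB NB NA NB NC NB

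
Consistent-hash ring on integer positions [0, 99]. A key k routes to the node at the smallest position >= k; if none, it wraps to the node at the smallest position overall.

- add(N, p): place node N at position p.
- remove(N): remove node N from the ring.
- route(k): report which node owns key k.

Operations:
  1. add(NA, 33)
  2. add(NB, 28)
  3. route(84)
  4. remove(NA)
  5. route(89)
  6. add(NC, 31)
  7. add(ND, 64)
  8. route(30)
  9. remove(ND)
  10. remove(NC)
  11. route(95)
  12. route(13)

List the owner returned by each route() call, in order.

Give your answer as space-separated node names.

Answer: NB NB NC NB NB

Derivation:
Op 1: add NA@33 -> ring=[33:NA]
Op 2: add NB@28 -> ring=[28:NB,33:NA]
Op 3: route key 84: none >= 84, wrap to smallest pos 28 -> NB
Op 4: remove NA -> ring=[28:NB]
Op 5: route key 89: none >= 89, wrap to smallest pos 28 -> NB
Op 6: add NC@31 -> ring=[28:NB,31:NC]
Op 7: add ND@64 -> ring=[28:NB,31:NC,64:ND]
Op 8: route key 30: smallest pos >= 30 is 31 -> NC
Op 9: remove ND -> ring=[28:NB,31:NC]
Op 10: remove NC -> ring=[28:NB]
Op 11: route key 95: none >= 95, wrap to smallest pos 28 -> NB
Op 12: route key 13: smallest pos >= 13 is 28 -> NB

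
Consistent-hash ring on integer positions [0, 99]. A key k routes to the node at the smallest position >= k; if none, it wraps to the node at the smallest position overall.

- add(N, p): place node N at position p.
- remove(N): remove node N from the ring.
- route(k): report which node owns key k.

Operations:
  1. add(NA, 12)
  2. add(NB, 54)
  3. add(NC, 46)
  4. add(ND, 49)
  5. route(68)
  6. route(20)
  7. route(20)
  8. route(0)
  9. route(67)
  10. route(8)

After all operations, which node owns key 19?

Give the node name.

Op 1: add NA@12 -> ring=[12:NA]
Op 2: add NB@54 -> ring=[12:NA,54:NB]
Op 3: add NC@46 -> ring=[12:NA,46:NC,54:NB]
Op 4: add ND@49 -> ring=[12:NA,46:NC,49:ND,54:NB]
Op 5: route key 68: none >= 68, wrap to smallest pos 12 -> NA
Op 6: route key 20: smallest pos >= 20 is 46 -> NC
Op 7: route key 20: smallest pos >= 20 is 46 -> NC
Op 8: route key 0: smallest pos >= 0 is 12 -> NA
Op 9: route key 67: none >= 67, wrap to smallest pos 12 -> NA
Op 10: route key 8: smallest pos >= 8 is 12 -> NA
Final route key 19: smallest pos >= 19 is 46 -> NC

Answer: NC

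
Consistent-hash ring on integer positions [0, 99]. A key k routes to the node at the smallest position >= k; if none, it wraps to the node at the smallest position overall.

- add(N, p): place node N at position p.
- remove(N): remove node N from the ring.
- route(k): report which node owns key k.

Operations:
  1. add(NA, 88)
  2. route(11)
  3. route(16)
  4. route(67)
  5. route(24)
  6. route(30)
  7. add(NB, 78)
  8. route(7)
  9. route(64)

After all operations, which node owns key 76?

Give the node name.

Op 1: add NA@88 -> ring=[88:NA]
Op 2: route key 11: smallest pos >= 11 is 88 -> NA
Op 3: route key 16: smallest pos >= 16 is 88 -> NA
Op 4: route key 67: smallest pos >= 67 is 88 -> NA
Op 5: route key 24: smallest pos >= 24 is 88 -> NA
Op 6: route key 30: smallest pos >= 30 is 88 -> NA
Op 7: add NB@78 -> ring=[78:NB,88:NA]
Op 8: route key 7: smallest pos >= 7 is 78 -> NB
Op 9: route key 64: smallest pos >= 64 is 78 -> NB
Final route key 76: smallest pos >= 76 is 78 -> NB

Answer: NB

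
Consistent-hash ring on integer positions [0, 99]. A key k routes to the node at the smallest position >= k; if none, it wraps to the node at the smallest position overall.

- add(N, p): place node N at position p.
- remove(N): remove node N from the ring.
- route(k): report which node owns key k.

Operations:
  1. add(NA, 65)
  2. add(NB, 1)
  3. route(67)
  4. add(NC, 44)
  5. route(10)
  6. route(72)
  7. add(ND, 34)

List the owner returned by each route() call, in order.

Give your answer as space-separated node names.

Answer: NB NC NB

Derivation:
Op 1: add NA@65 -> ring=[65:NA]
Op 2: add NB@1 -> ring=[1:NB,65:NA]
Op 3: route key 67: none >= 67, wrap to smallest pos 1 -> NB
Op 4: add NC@44 -> ring=[1:NB,44:NC,65:NA]
Op 5: route key 10: smallest pos >= 10 is 44 -> NC
Op 6: route key 72: none >= 72, wrap to smallest pos 1 -> NB
Op 7: add ND@34 -> ring=[1:NB,34:ND,44:NC,65:NA]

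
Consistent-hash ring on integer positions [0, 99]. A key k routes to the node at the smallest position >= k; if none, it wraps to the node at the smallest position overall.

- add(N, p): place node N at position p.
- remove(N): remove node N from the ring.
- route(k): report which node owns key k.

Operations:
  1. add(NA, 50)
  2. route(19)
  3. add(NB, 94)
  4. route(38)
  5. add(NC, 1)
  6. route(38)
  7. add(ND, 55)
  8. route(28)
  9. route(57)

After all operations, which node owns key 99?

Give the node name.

Op 1: add NA@50 -> ring=[50:NA]
Op 2: route key 19: smallest pos >= 19 is 50 -> NA
Op 3: add NB@94 -> ring=[50:NA,94:NB]
Op 4: route key 38: smallest pos >= 38 is 50 -> NA
Op 5: add NC@1 -> ring=[1:NC,50:NA,94:NB]
Op 6: route key 38: smallest pos >= 38 is 50 -> NA
Op 7: add ND@55 -> ring=[1:NC,50:NA,55:ND,94:NB]
Op 8: route key 28: smallest pos >= 28 is 50 -> NA
Op 9: route key 57: smallest pos >= 57 is 94 -> NB
Final route key 99: none >= 99, wrap to smallest pos 1 -> NC

Answer: NC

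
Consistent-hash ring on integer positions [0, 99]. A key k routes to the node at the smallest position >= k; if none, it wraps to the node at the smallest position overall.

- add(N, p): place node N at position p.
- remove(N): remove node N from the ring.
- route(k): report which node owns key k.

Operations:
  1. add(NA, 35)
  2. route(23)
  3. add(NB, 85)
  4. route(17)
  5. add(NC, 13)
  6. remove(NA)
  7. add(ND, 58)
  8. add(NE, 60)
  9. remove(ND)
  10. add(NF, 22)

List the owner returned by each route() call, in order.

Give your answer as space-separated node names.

Op 1: add NA@35 -> ring=[35:NA]
Op 2: route key 23: smallest pos >= 23 is 35 -> NA
Op 3: add NB@85 -> ring=[35:NA,85:NB]
Op 4: route key 17: smallest pos >= 17 is 35 -> NA
Op 5: add NC@13 -> ring=[13:NC,35:NA,85:NB]
Op 6: remove NA -> ring=[13:NC,85:NB]
Op 7: add ND@58 -> ring=[13:NC,58:ND,85:NB]
Op 8: add NE@60 -> ring=[13:NC,58:ND,60:NE,85:NB]
Op 9: remove ND -> ring=[13:NC,60:NE,85:NB]
Op 10: add NF@22 -> ring=[13:NC,22:NF,60:NE,85:NB]

Answer: NA NA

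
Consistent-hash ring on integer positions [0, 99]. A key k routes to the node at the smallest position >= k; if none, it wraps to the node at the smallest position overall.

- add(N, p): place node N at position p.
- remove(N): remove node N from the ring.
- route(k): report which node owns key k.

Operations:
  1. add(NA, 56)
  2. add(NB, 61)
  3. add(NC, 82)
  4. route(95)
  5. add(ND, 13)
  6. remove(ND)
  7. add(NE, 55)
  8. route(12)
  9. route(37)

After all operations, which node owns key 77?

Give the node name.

Op 1: add NA@56 -> ring=[56:NA]
Op 2: add NB@61 -> ring=[56:NA,61:NB]
Op 3: add NC@82 -> ring=[56:NA,61:NB,82:NC]
Op 4: route key 95: none >= 95, wrap to smallest pos 56 -> NA
Op 5: add ND@13 -> ring=[13:ND,56:NA,61:NB,82:NC]
Op 6: remove ND -> ring=[56:NA,61:NB,82:NC]
Op 7: add NE@55 -> ring=[55:NE,56:NA,61:NB,82:NC]
Op 8: route key 12: smallest pos >= 12 is 55 -> NE
Op 9: route key 37: smallest pos >= 37 is 55 -> NE
Final route key 77: smallest pos >= 77 is 82 -> NC

Answer: NC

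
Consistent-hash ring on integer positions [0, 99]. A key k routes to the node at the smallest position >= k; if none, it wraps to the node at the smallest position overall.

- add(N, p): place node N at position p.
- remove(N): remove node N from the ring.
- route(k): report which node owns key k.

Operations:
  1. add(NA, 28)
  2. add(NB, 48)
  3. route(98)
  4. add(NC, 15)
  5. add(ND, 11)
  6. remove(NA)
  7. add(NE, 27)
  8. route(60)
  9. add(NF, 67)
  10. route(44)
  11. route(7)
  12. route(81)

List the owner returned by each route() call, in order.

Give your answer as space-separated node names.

Answer: NA ND NB ND ND

Derivation:
Op 1: add NA@28 -> ring=[28:NA]
Op 2: add NB@48 -> ring=[28:NA,48:NB]
Op 3: route key 98: none >= 98, wrap to smallest pos 28 -> NA
Op 4: add NC@15 -> ring=[15:NC,28:NA,48:NB]
Op 5: add ND@11 -> ring=[11:ND,15:NC,28:NA,48:NB]
Op 6: remove NA -> ring=[11:ND,15:NC,48:NB]
Op 7: add NE@27 -> ring=[11:ND,15:NC,27:NE,48:NB]
Op 8: route key 60: none >= 60, wrap to smallest pos 11 -> ND
Op 9: add NF@67 -> ring=[11:ND,15:NC,27:NE,48:NB,67:NF]
Op 10: route key 44: smallest pos >= 44 is 48 -> NB
Op 11: route key 7: smallest pos >= 7 is 11 -> ND
Op 12: route key 81: none >= 81, wrap to smallest pos 11 -> ND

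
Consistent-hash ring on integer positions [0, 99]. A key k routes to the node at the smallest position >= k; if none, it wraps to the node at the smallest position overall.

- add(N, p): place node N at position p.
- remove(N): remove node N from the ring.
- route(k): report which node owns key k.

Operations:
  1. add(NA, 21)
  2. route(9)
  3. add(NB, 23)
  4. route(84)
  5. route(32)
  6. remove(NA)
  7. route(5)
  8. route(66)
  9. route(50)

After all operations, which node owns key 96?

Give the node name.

Answer: NB

Derivation:
Op 1: add NA@21 -> ring=[21:NA]
Op 2: route key 9: smallest pos >= 9 is 21 -> NA
Op 3: add NB@23 -> ring=[21:NA,23:NB]
Op 4: route key 84: none >= 84, wrap to smallest pos 21 -> NA
Op 5: route key 32: none >= 32, wrap to smallest pos 21 -> NA
Op 6: remove NA -> ring=[23:NB]
Op 7: route key 5: smallest pos >= 5 is 23 -> NB
Op 8: route key 66: none >= 66, wrap to smallest pos 23 -> NB
Op 9: route key 50: none >= 50, wrap to smallest pos 23 -> NB
Final route key 96: none >= 96, wrap to smallest pos 23 -> NB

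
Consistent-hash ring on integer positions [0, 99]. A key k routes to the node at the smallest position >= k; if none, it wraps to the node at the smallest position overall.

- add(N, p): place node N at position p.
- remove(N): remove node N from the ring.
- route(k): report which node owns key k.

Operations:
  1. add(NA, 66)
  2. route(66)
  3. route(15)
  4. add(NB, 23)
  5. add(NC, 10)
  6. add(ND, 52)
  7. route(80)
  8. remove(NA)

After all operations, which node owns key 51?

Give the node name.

Answer: ND

Derivation:
Op 1: add NA@66 -> ring=[66:NA]
Op 2: route key 66: smallest pos >= 66 is 66 -> NA
Op 3: route key 15: smallest pos >= 15 is 66 -> NA
Op 4: add NB@23 -> ring=[23:NB,66:NA]
Op 5: add NC@10 -> ring=[10:NC,23:NB,66:NA]
Op 6: add ND@52 -> ring=[10:NC,23:NB,52:ND,66:NA]
Op 7: route key 80: none >= 80, wrap to smallest pos 10 -> NC
Op 8: remove NA -> ring=[10:NC,23:NB,52:ND]
Final route key 51: smallest pos >= 51 is 52 -> ND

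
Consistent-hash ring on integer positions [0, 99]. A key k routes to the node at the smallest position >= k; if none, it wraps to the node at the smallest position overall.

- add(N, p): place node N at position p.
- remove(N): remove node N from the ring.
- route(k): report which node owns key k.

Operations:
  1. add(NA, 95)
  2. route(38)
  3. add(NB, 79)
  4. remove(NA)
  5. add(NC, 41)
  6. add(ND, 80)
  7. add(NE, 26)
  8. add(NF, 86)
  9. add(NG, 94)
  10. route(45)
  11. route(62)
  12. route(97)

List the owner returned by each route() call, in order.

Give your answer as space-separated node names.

Op 1: add NA@95 -> ring=[95:NA]
Op 2: route key 38: smallest pos >= 38 is 95 -> NA
Op 3: add NB@79 -> ring=[79:NB,95:NA]
Op 4: remove NA -> ring=[79:NB]
Op 5: add NC@41 -> ring=[41:NC,79:NB]
Op 6: add ND@80 -> ring=[41:NC,79:NB,80:ND]
Op 7: add NE@26 -> ring=[26:NE,41:NC,79:NB,80:ND]
Op 8: add NF@86 -> ring=[26:NE,41:NC,79:NB,80:ND,86:NF]
Op 9: add NG@94 -> ring=[26:NE,41:NC,79:NB,80:ND,86:NF,94:NG]
Op 10: route key 45: smallest pos >= 45 is 79 -> NB
Op 11: route key 62: smallest pos >= 62 is 79 -> NB
Op 12: route key 97: none >= 97, wrap to smallest pos 26 -> NE

Answer: NA NB NB NE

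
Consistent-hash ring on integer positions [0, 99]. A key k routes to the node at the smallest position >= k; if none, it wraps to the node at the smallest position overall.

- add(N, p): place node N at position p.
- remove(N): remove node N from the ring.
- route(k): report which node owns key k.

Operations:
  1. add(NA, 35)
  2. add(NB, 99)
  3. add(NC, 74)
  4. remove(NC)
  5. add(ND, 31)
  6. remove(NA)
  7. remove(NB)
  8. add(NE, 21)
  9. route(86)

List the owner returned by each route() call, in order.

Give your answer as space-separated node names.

Op 1: add NA@35 -> ring=[35:NA]
Op 2: add NB@99 -> ring=[35:NA,99:NB]
Op 3: add NC@74 -> ring=[35:NA,74:NC,99:NB]
Op 4: remove NC -> ring=[35:NA,99:NB]
Op 5: add ND@31 -> ring=[31:ND,35:NA,99:NB]
Op 6: remove NA -> ring=[31:ND,99:NB]
Op 7: remove NB -> ring=[31:ND]
Op 8: add NE@21 -> ring=[21:NE,31:ND]
Op 9: route key 86: none >= 86, wrap to smallest pos 21 -> NE

Answer: NE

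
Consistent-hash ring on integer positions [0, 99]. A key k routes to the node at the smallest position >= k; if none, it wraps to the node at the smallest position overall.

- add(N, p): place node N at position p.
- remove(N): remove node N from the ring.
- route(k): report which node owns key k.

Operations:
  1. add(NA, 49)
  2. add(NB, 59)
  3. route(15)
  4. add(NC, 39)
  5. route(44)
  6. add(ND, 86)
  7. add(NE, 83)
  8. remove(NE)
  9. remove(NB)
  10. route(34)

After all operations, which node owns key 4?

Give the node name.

Answer: NC

Derivation:
Op 1: add NA@49 -> ring=[49:NA]
Op 2: add NB@59 -> ring=[49:NA,59:NB]
Op 3: route key 15: smallest pos >= 15 is 49 -> NA
Op 4: add NC@39 -> ring=[39:NC,49:NA,59:NB]
Op 5: route key 44: smallest pos >= 44 is 49 -> NA
Op 6: add ND@86 -> ring=[39:NC,49:NA,59:NB,86:ND]
Op 7: add NE@83 -> ring=[39:NC,49:NA,59:NB,83:NE,86:ND]
Op 8: remove NE -> ring=[39:NC,49:NA,59:NB,86:ND]
Op 9: remove NB -> ring=[39:NC,49:NA,86:ND]
Op 10: route key 34: smallest pos >= 34 is 39 -> NC
Final route key 4: smallest pos >= 4 is 39 -> NC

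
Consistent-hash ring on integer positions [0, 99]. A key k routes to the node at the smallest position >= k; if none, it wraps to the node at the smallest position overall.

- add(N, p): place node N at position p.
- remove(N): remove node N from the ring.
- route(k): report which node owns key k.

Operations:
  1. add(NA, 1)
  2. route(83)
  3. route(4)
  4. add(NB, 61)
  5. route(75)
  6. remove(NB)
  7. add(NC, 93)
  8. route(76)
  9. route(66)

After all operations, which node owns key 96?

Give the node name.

Op 1: add NA@1 -> ring=[1:NA]
Op 2: route key 83: none >= 83, wrap to smallest pos 1 -> NA
Op 3: route key 4: none >= 4, wrap to smallest pos 1 -> NA
Op 4: add NB@61 -> ring=[1:NA,61:NB]
Op 5: route key 75: none >= 75, wrap to smallest pos 1 -> NA
Op 6: remove NB -> ring=[1:NA]
Op 7: add NC@93 -> ring=[1:NA,93:NC]
Op 8: route key 76: smallest pos >= 76 is 93 -> NC
Op 9: route key 66: smallest pos >= 66 is 93 -> NC
Final route key 96: none >= 96, wrap to smallest pos 1 -> NA

Answer: NA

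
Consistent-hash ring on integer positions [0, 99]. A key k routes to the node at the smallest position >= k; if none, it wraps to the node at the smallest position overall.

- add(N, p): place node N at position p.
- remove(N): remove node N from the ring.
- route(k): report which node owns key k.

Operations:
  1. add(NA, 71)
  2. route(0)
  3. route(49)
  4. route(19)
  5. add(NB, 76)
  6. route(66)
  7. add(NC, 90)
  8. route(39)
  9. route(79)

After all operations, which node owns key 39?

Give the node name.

Op 1: add NA@71 -> ring=[71:NA]
Op 2: route key 0: smallest pos >= 0 is 71 -> NA
Op 3: route key 49: smallest pos >= 49 is 71 -> NA
Op 4: route key 19: smallest pos >= 19 is 71 -> NA
Op 5: add NB@76 -> ring=[71:NA,76:NB]
Op 6: route key 66: smallest pos >= 66 is 71 -> NA
Op 7: add NC@90 -> ring=[71:NA,76:NB,90:NC]
Op 8: route key 39: smallest pos >= 39 is 71 -> NA
Op 9: route key 79: smallest pos >= 79 is 90 -> NC
Final route key 39: smallest pos >= 39 is 71 -> NA

Answer: NA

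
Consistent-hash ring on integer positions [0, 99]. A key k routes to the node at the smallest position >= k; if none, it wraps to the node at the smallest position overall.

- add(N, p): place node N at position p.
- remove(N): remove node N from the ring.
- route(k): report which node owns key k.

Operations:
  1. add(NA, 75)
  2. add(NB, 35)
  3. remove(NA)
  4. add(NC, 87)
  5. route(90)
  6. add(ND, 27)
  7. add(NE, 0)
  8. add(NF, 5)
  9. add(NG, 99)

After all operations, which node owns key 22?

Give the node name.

Answer: ND

Derivation:
Op 1: add NA@75 -> ring=[75:NA]
Op 2: add NB@35 -> ring=[35:NB,75:NA]
Op 3: remove NA -> ring=[35:NB]
Op 4: add NC@87 -> ring=[35:NB,87:NC]
Op 5: route key 90: none >= 90, wrap to smallest pos 35 -> NB
Op 6: add ND@27 -> ring=[27:ND,35:NB,87:NC]
Op 7: add NE@0 -> ring=[0:NE,27:ND,35:NB,87:NC]
Op 8: add NF@5 -> ring=[0:NE,5:NF,27:ND,35:NB,87:NC]
Op 9: add NG@99 -> ring=[0:NE,5:NF,27:ND,35:NB,87:NC,99:NG]
Final route key 22: smallest pos >= 22 is 27 -> ND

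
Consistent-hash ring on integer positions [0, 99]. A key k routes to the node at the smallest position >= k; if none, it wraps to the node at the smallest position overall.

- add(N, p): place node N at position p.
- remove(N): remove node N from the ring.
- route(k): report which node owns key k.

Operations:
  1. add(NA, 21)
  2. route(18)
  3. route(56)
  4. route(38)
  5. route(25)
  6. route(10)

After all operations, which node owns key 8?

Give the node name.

Op 1: add NA@21 -> ring=[21:NA]
Op 2: route key 18: smallest pos >= 18 is 21 -> NA
Op 3: route key 56: none >= 56, wrap to smallest pos 21 -> NA
Op 4: route key 38: none >= 38, wrap to smallest pos 21 -> NA
Op 5: route key 25: none >= 25, wrap to smallest pos 21 -> NA
Op 6: route key 10: smallest pos >= 10 is 21 -> NA
Final route key 8: smallest pos >= 8 is 21 -> NA

Answer: NA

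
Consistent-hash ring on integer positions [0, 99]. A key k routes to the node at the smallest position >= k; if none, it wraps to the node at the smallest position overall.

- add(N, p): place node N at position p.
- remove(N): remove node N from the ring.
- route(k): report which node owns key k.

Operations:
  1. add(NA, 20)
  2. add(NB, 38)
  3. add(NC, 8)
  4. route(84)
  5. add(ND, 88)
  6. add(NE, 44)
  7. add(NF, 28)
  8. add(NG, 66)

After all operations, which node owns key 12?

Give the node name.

Answer: NA

Derivation:
Op 1: add NA@20 -> ring=[20:NA]
Op 2: add NB@38 -> ring=[20:NA,38:NB]
Op 3: add NC@8 -> ring=[8:NC,20:NA,38:NB]
Op 4: route key 84: none >= 84, wrap to smallest pos 8 -> NC
Op 5: add ND@88 -> ring=[8:NC,20:NA,38:NB,88:ND]
Op 6: add NE@44 -> ring=[8:NC,20:NA,38:NB,44:NE,88:ND]
Op 7: add NF@28 -> ring=[8:NC,20:NA,28:NF,38:NB,44:NE,88:ND]
Op 8: add NG@66 -> ring=[8:NC,20:NA,28:NF,38:NB,44:NE,66:NG,88:ND]
Final route key 12: smallest pos >= 12 is 20 -> NA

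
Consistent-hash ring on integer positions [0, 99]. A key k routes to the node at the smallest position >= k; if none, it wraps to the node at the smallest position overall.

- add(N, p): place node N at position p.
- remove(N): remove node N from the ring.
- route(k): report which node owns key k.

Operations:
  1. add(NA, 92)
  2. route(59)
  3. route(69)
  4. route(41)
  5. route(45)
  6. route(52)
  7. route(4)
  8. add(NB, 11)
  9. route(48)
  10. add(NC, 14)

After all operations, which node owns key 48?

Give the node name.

Answer: NA

Derivation:
Op 1: add NA@92 -> ring=[92:NA]
Op 2: route key 59: smallest pos >= 59 is 92 -> NA
Op 3: route key 69: smallest pos >= 69 is 92 -> NA
Op 4: route key 41: smallest pos >= 41 is 92 -> NA
Op 5: route key 45: smallest pos >= 45 is 92 -> NA
Op 6: route key 52: smallest pos >= 52 is 92 -> NA
Op 7: route key 4: smallest pos >= 4 is 92 -> NA
Op 8: add NB@11 -> ring=[11:NB,92:NA]
Op 9: route key 48: smallest pos >= 48 is 92 -> NA
Op 10: add NC@14 -> ring=[11:NB,14:NC,92:NA]
Final route key 48: smallest pos >= 48 is 92 -> NA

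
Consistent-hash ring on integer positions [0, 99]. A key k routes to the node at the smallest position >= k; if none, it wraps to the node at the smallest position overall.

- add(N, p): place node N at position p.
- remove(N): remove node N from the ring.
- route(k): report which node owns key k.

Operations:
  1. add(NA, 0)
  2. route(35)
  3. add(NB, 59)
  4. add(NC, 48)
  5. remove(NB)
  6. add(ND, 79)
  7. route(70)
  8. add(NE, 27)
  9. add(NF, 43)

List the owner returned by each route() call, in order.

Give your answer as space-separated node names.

Answer: NA ND

Derivation:
Op 1: add NA@0 -> ring=[0:NA]
Op 2: route key 35: none >= 35, wrap to smallest pos 0 -> NA
Op 3: add NB@59 -> ring=[0:NA,59:NB]
Op 4: add NC@48 -> ring=[0:NA,48:NC,59:NB]
Op 5: remove NB -> ring=[0:NA,48:NC]
Op 6: add ND@79 -> ring=[0:NA,48:NC,79:ND]
Op 7: route key 70: smallest pos >= 70 is 79 -> ND
Op 8: add NE@27 -> ring=[0:NA,27:NE,48:NC,79:ND]
Op 9: add NF@43 -> ring=[0:NA,27:NE,43:NF,48:NC,79:ND]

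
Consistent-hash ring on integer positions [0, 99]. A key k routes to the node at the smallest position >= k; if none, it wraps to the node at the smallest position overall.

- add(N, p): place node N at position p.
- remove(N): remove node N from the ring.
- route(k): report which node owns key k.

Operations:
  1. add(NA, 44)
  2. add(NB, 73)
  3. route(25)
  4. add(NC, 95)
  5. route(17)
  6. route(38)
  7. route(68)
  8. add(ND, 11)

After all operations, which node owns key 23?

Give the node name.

Op 1: add NA@44 -> ring=[44:NA]
Op 2: add NB@73 -> ring=[44:NA,73:NB]
Op 3: route key 25: smallest pos >= 25 is 44 -> NA
Op 4: add NC@95 -> ring=[44:NA,73:NB,95:NC]
Op 5: route key 17: smallest pos >= 17 is 44 -> NA
Op 6: route key 38: smallest pos >= 38 is 44 -> NA
Op 7: route key 68: smallest pos >= 68 is 73 -> NB
Op 8: add ND@11 -> ring=[11:ND,44:NA,73:NB,95:NC]
Final route key 23: smallest pos >= 23 is 44 -> NA

Answer: NA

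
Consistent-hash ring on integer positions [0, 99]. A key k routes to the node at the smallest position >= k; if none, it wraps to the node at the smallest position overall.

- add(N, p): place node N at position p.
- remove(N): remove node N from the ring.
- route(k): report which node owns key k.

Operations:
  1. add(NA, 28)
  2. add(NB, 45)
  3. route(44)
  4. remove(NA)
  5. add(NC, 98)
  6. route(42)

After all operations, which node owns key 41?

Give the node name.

Op 1: add NA@28 -> ring=[28:NA]
Op 2: add NB@45 -> ring=[28:NA,45:NB]
Op 3: route key 44: smallest pos >= 44 is 45 -> NB
Op 4: remove NA -> ring=[45:NB]
Op 5: add NC@98 -> ring=[45:NB,98:NC]
Op 6: route key 42: smallest pos >= 42 is 45 -> NB
Final route key 41: smallest pos >= 41 is 45 -> NB

Answer: NB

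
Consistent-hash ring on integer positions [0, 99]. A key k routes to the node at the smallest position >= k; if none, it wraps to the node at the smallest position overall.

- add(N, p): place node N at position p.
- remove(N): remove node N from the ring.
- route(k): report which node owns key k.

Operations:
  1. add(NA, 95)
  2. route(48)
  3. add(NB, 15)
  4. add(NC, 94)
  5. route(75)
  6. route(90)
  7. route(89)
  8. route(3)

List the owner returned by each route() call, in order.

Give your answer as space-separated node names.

Op 1: add NA@95 -> ring=[95:NA]
Op 2: route key 48: smallest pos >= 48 is 95 -> NA
Op 3: add NB@15 -> ring=[15:NB,95:NA]
Op 4: add NC@94 -> ring=[15:NB,94:NC,95:NA]
Op 5: route key 75: smallest pos >= 75 is 94 -> NC
Op 6: route key 90: smallest pos >= 90 is 94 -> NC
Op 7: route key 89: smallest pos >= 89 is 94 -> NC
Op 8: route key 3: smallest pos >= 3 is 15 -> NB

Answer: NA NC NC NC NB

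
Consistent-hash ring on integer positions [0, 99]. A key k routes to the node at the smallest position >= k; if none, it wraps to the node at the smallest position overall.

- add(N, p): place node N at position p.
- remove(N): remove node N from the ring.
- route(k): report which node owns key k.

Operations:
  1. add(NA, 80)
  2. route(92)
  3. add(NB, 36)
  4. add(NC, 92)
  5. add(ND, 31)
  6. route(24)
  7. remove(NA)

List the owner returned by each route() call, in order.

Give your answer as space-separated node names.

Answer: NA ND

Derivation:
Op 1: add NA@80 -> ring=[80:NA]
Op 2: route key 92: none >= 92, wrap to smallest pos 80 -> NA
Op 3: add NB@36 -> ring=[36:NB,80:NA]
Op 4: add NC@92 -> ring=[36:NB,80:NA,92:NC]
Op 5: add ND@31 -> ring=[31:ND,36:NB,80:NA,92:NC]
Op 6: route key 24: smallest pos >= 24 is 31 -> ND
Op 7: remove NA -> ring=[31:ND,36:NB,92:NC]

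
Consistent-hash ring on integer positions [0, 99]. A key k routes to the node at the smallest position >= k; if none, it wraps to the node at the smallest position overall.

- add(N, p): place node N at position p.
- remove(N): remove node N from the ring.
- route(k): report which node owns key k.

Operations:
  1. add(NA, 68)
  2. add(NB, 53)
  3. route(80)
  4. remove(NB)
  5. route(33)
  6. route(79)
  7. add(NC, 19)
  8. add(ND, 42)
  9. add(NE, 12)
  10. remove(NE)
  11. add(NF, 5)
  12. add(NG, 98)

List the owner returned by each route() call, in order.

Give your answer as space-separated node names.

Op 1: add NA@68 -> ring=[68:NA]
Op 2: add NB@53 -> ring=[53:NB,68:NA]
Op 3: route key 80: none >= 80, wrap to smallest pos 53 -> NB
Op 4: remove NB -> ring=[68:NA]
Op 5: route key 33: smallest pos >= 33 is 68 -> NA
Op 6: route key 79: none >= 79, wrap to smallest pos 68 -> NA
Op 7: add NC@19 -> ring=[19:NC,68:NA]
Op 8: add ND@42 -> ring=[19:NC,42:ND,68:NA]
Op 9: add NE@12 -> ring=[12:NE,19:NC,42:ND,68:NA]
Op 10: remove NE -> ring=[19:NC,42:ND,68:NA]
Op 11: add NF@5 -> ring=[5:NF,19:NC,42:ND,68:NA]
Op 12: add NG@98 -> ring=[5:NF,19:NC,42:ND,68:NA,98:NG]

Answer: NB NA NA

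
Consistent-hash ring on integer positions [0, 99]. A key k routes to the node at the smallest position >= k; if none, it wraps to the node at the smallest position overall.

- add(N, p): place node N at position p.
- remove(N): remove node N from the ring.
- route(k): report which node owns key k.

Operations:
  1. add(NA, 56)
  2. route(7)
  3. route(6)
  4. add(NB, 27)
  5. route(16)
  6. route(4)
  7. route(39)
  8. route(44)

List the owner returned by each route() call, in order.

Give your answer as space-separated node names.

Answer: NA NA NB NB NA NA

Derivation:
Op 1: add NA@56 -> ring=[56:NA]
Op 2: route key 7: smallest pos >= 7 is 56 -> NA
Op 3: route key 6: smallest pos >= 6 is 56 -> NA
Op 4: add NB@27 -> ring=[27:NB,56:NA]
Op 5: route key 16: smallest pos >= 16 is 27 -> NB
Op 6: route key 4: smallest pos >= 4 is 27 -> NB
Op 7: route key 39: smallest pos >= 39 is 56 -> NA
Op 8: route key 44: smallest pos >= 44 is 56 -> NA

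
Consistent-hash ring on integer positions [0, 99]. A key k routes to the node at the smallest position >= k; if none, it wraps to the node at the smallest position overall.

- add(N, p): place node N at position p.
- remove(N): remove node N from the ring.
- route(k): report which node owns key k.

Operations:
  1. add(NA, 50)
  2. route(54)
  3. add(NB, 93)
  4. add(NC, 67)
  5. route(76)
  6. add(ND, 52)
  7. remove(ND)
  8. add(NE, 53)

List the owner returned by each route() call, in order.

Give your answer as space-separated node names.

Answer: NA NB

Derivation:
Op 1: add NA@50 -> ring=[50:NA]
Op 2: route key 54: none >= 54, wrap to smallest pos 50 -> NA
Op 3: add NB@93 -> ring=[50:NA,93:NB]
Op 4: add NC@67 -> ring=[50:NA,67:NC,93:NB]
Op 5: route key 76: smallest pos >= 76 is 93 -> NB
Op 6: add ND@52 -> ring=[50:NA,52:ND,67:NC,93:NB]
Op 7: remove ND -> ring=[50:NA,67:NC,93:NB]
Op 8: add NE@53 -> ring=[50:NA,53:NE,67:NC,93:NB]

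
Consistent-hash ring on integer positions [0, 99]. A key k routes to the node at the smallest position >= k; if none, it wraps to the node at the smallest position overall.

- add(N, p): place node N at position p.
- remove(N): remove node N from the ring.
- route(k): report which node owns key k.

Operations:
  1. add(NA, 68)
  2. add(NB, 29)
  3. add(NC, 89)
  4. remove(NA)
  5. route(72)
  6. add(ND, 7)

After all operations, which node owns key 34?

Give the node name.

Answer: NC

Derivation:
Op 1: add NA@68 -> ring=[68:NA]
Op 2: add NB@29 -> ring=[29:NB,68:NA]
Op 3: add NC@89 -> ring=[29:NB,68:NA,89:NC]
Op 4: remove NA -> ring=[29:NB,89:NC]
Op 5: route key 72: smallest pos >= 72 is 89 -> NC
Op 6: add ND@7 -> ring=[7:ND,29:NB,89:NC]
Final route key 34: smallest pos >= 34 is 89 -> NC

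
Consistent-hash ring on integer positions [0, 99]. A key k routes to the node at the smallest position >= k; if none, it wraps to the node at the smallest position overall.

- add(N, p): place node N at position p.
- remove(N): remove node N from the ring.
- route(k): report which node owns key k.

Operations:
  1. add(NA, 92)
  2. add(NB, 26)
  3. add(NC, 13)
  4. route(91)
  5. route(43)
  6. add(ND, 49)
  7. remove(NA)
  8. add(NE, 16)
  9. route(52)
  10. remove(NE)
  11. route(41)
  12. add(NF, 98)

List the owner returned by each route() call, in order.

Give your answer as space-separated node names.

Answer: NA NA NC ND

Derivation:
Op 1: add NA@92 -> ring=[92:NA]
Op 2: add NB@26 -> ring=[26:NB,92:NA]
Op 3: add NC@13 -> ring=[13:NC,26:NB,92:NA]
Op 4: route key 91: smallest pos >= 91 is 92 -> NA
Op 5: route key 43: smallest pos >= 43 is 92 -> NA
Op 6: add ND@49 -> ring=[13:NC,26:NB,49:ND,92:NA]
Op 7: remove NA -> ring=[13:NC,26:NB,49:ND]
Op 8: add NE@16 -> ring=[13:NC,16:NE,26:NB,49:ND]
Op 9: route key 52: none >= 52, wrap to smallest pos 13 -> NC
Op 10: remove NE -> ring=[13:NC,26:NB,49:ND]
Op 11: route key 41: smallest pos >= 41 is 49 -> ND
Op 12: add NF@98 -> ring=[13:NC,26:NB,49:ND,98:NF]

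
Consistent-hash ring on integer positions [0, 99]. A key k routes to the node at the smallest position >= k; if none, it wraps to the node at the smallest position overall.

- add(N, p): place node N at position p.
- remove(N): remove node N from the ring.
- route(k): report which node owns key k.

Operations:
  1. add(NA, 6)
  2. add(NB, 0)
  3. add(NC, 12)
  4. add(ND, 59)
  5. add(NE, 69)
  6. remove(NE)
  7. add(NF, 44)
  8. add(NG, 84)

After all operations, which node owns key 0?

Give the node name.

Op 1: add NA@6 -> ring=[6:NA]
Op 2: add NB@0 -> ring=[0:NB,6:NA]
Op 3: add NC@12 -> ring=[0:NB,6:NA,12:NC]
Op 4: add ND@59 -> ring=[0:NB,6:NA,12:NC,59:ND]
Op 5: add NE@69 -> ring=[0:NB,6:NA,12:NC,59:ND,69:NE]
Op 6: remove NE -> ring=[0:NB,6:NA,12:NC,59:ND]
Op 7: add NF@44 -> ring=[0:NB,6:NA,12:NC,44:NF,59:ND]
Op 8: add NG@84 -> ring=[0:NB,6:NA,12:NC,44:NF,59:ND,84:NG]
Final route key 0: smallest pos >= 0 is 0 -> NB

Answer: NB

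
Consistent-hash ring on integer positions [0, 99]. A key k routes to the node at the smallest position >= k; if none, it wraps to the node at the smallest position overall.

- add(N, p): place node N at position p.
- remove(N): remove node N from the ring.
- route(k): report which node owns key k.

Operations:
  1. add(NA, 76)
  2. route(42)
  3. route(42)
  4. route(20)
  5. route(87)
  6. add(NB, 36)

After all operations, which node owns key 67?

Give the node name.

Answer: NA

Derivation:
Op 1: add NA@76 -> ring=[76:NA]
Op 2: route key 42: smallest pos >= 42 is 76 -> NA
Op 3: route key 42: smallest pos >= 42 is 76 -> NA
Op 4: route key 20: smallest pos >= 20 is 76 -> NA
Op 5: route key 87: none >= 87, wrap to smallest pos 76 -> NA
Op 6: add NB@36 -> ring=[36:NB,76:NA]
Final route key 67: smallest pos >= 67 is 76 -> NA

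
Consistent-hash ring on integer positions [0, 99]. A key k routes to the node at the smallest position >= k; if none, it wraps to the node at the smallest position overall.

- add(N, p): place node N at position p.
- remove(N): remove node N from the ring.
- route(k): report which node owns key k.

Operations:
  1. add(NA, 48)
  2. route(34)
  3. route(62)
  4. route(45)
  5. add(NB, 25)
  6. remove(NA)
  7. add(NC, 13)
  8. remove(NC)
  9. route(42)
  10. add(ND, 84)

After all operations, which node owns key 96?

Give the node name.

Answer: NB

Derivation:
Op 1: add NA@48 -> ring=[48:NA]
Op 2: route key 34: smallest pos >= 34 is 48 -> NA
Op 3: route key 62: none >= 62, wrap to smallest pos 48 -> NA
Op 4: route key 45: smallest pos >= 45 is 48 -> NA
Op 5: add NB@25 -> ring=[25:NB,48:NA]
Op 6: remove NA -> ring=[25:NB]
Op 7: add NC@13 -> ring=[13:NC,25:NB]
Op 8: remove NC -> ring=[25:NB]
Op 9: route key 42: none >= 42, wrap to smallest pos 25 -> NB
Op 10: add ND@84 -> ring=[25:NB,84:ND]
Final route key 96: none >= 96, wrap to smallest pos 25 -> NB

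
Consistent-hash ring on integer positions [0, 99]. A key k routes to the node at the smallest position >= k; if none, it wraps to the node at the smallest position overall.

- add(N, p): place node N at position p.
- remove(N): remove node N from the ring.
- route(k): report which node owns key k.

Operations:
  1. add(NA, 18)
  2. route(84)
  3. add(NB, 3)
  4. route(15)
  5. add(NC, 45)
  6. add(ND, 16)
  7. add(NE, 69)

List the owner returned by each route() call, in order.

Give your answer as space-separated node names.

Answer: NA NA

Derivation:
Op 1: add NA@18 -> ring=[18:NA]
Op 2: route key 84: none >= 84, wrap to smallest pos 18 -> NA
Op 3: add NB@3 -> ring=[3:NB,18:NA]
Op 4: route key 15: smallest pos >= 15 is 18 -> NA
Op 5: add NC@45 -> ring=[3:NB,18:NA,45:NC]
Op 6: add ND@16 -> ring=[3:NB,16:ND,18:NA,45:NC]
Op 7: add NE@69 -> ring=[3:NB,16:ND,18:NA,45:NC,69:NE]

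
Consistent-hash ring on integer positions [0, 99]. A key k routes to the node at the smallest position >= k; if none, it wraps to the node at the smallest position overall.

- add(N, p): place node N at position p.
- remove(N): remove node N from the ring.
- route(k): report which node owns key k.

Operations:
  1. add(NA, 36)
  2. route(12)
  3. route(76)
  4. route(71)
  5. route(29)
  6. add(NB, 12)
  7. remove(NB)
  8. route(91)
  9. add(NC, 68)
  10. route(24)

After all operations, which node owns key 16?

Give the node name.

Answer: NA

Derivation:
Op 1: add NA@36 -> ring=[36:NA]
Op 2: route key 12: smallest pos >= 12 is 36 -> NA
Op 3: route key 76: none >= 76, wrap to smallest pos 36 -> NA
Op 4: route key 71: none >= 71, wrap to smallest pos 36 -> NA
Op 5: route key 29: smallest pos >= 29 is 36 -> NA
Op 6: add NB@12 -> ring=[12:NB,36:NA]
Op 7: remove NB -> ring=[36:NA]
Op 8: route key 91: none >= 91, wrap to smallest pos 36 -> NA
Op 9: add NC@68 -> ring=[36:NA,68:NC]
Op 10: route key 24: smallest pos >= 24 is 36 -> NA
Final route key 16: smallest pos >= 16 is 36 -> NA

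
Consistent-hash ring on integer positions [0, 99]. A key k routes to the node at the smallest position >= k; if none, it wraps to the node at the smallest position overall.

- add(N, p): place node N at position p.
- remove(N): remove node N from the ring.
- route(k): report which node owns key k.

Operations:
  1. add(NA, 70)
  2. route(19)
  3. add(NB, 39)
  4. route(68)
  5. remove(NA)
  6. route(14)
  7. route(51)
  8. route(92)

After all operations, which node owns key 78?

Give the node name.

Op 1: add NA@70 -> ring=[70:NA]
Op 2: route key 19: smallest pos >= 19 is 70 -> NA
Op 3: add NB@39 -> ring=[39:NB,70:NA]
Op 4: route key 68: smallest pos >= 68 is 70 -> NA
Op 5: remove NA -> ring=[39:NB]
Op 6: route key 14: smallest pos >= 14 is 39 -> NB
Op 7: route key 51: none >= 51, wrap to smallest pos 39 -> NB
Op 8: route key 92: none >= 92, wrap to smallest pos 39 -> NB
Final route key 78: none >= 78, wrap to smallest pos 39 -> NB

Answer: NB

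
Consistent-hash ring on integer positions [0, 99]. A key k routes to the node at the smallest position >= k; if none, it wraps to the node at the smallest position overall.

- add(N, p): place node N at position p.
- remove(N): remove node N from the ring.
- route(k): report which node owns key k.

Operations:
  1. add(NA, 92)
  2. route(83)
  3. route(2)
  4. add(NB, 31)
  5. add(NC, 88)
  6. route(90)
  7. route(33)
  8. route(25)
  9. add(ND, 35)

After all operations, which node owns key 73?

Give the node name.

Op 1: add NA@92 -> ring=[92:NA]
Op 2: route key 83: smallest pos >= 83 is 92 -> NA
Op 3: route key 2: smallest pos >= 2 is 92 -> NA
Op 4: add NB@31 -> ring=[31:NB,92:NA]
Op 5: add NC@88 -> ring=[31:NB,88:NC,92:NA]
Op 6: route key 90: smallest pos >= 90 is 92 -> NA
Op 7: route key 33: smallest pos >= 33 is 88 -> NC
Op 8: route key 25: smallest pos >= 25 is 31 -> NB
Op 9: add ND@35 -> ring=[31:NB,35:ND,88:NC,92:NA]
Final route key 73: smallest pos >= 73 is 88 -> NC

Answer: NC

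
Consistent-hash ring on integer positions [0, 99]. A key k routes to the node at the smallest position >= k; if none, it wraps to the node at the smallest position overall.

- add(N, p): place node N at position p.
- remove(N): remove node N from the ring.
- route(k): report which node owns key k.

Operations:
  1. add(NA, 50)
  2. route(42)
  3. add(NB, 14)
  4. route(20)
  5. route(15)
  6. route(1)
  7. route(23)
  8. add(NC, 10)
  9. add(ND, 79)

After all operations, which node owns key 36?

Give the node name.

Answer: NA

Derivation:
Op 1: add NA@50 -> ring=[50:NA]
Op 2: route key 42: smallest pos >= 42 is 50 -> NA
Op 3: add NB@14 -> ring=[14:NB,50:NA]
Op 4: route key 20: smallest pos >= 20 is 50 -> NA
Op 5: route key 15: smallest pos >= 15 is 50 -> NA
Op 6: route key 1: smallest pos >= 1 is 14 -> NB
Op 7: route key 23: smallest pos >= 23 is 50 -> NA
Op 8: add NC@10 -> ring=[10:NC,14:NB,50:NA]
Op 9: add ND@79 -> ring=[10:NC,14:NB,50:NA,79:ND]
Final route key 36: smallest pos >= 36 is 50 -> NA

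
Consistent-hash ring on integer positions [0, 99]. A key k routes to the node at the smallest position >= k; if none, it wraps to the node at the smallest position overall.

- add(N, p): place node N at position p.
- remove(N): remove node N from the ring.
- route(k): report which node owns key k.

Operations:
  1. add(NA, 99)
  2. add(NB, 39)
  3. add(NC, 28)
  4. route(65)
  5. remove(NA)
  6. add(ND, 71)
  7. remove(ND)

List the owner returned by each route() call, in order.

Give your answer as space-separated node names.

Op 1: add NA@99 -> ring=[99:NA]
Op 2: add NB@39 -> ring=[39:NB,99:NA]
Op 3: add NC@28 -> ring=[28:NC,39:NB,99:NA]
Op 4: route key 65: smallest pos >= 65 is 99 -> NA
Op 5: remove NA -> ring=[28:NC,39:NB]
Op 6: add ND@71 -> ring=[28:NC,39:NB,71:ND]
Op 7: remove ND -> ring=[28:NC,39:NB]

Answer: NA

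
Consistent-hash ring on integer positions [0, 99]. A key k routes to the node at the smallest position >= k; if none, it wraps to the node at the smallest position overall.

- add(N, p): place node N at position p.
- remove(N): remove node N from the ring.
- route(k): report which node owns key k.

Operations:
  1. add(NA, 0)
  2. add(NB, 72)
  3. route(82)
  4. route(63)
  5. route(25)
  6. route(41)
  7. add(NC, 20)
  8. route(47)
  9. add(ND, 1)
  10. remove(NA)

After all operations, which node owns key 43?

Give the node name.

Op 1: add NA@0 -> ring=[0:NA]
Op 2: add NB@72 -> ring=[0:NA,72:NB]
Op 3: route key 82: none >= 82, wrap to smallest pos 0 -> NA
Op 4: route key 63: smallest pos >= 63 is 72 -> NB
Op 5: route key 25: smallest pos >= 25 is 72 -> NB
Op 6: route key 41: smallest pos >= 41 is 72 -> NB
Op 7: add NC@20 -> ring=[0:NA,20:NC,72:NB]
Op 8: route key 47: smallest pos >= 47 is 72 -> NB
Op 9: add ND@1 -> ring=[0:NA,1:ND,20:NC,72:NB]
Op 10: remove NA -> ring=[1:ND,20:NC,72:NB]
Final route key 43: smallest pos >= 43 is 72 -> NB

Answer: NB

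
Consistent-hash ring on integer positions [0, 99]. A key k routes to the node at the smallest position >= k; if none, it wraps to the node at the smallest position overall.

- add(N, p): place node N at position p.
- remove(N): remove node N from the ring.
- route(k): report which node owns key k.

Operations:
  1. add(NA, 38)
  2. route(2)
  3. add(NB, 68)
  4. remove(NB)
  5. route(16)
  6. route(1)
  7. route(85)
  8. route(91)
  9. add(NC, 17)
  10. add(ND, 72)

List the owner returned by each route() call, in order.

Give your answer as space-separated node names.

Answer: NA NA NA NA NA

Derivation:
Op 1: add NA@38 -> ring=[38:NA]
Op 2: route key 2: smallest pos >= 2 is 38 -> NA
Op 3: add NB@68 -> ring=[38:NA,68:NB]
Op 4: remove NB -> ring=[38:NA]
Op 5: route key 16: smallest pos >= 16 is 38 -> NA
Op 6: route key 1: smallest pos >= 1 is 38 -> NA
Op 7: route key 85: none >= 85, wrap to smallest pos 38 -> NA
Op 8: route key 91: none >= 91, wrap to smallest pos 38 -> NA
Op 9: add NC@17 -> ring=[17:NC,38:NA]
Op 10: add ND@72 -> ring=[17:NC,38:NA,72:ND]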